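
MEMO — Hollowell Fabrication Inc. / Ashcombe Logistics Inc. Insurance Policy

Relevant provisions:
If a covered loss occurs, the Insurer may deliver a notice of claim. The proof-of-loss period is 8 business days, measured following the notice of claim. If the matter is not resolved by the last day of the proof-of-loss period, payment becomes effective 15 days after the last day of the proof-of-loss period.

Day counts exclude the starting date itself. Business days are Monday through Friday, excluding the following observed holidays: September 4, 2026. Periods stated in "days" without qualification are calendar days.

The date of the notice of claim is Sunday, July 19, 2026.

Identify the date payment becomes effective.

The last day of the proof-of-loss period: counting 8 business days from Sunday, July 19, 2026 (Jul 20, Jul 21, Jul 22, Jul 23, Jul 24, Jul 27, Jul 28, Jul 29, skipping weekends) reaches Wednesday, July 29, 2026.
The date payment becomes effective: July 29, 2026 + 15 days = August 13, 2026.

August 13, 2026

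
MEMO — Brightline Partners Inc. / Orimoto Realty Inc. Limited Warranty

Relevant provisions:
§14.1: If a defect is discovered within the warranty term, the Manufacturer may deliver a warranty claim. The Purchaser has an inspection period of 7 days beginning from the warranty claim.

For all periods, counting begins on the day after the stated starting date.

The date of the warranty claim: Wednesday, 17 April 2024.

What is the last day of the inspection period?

24 April 2024

Adding 7 calendar days to 17 April 2024 gives 24 April 2024, which is the last day of the inspection period.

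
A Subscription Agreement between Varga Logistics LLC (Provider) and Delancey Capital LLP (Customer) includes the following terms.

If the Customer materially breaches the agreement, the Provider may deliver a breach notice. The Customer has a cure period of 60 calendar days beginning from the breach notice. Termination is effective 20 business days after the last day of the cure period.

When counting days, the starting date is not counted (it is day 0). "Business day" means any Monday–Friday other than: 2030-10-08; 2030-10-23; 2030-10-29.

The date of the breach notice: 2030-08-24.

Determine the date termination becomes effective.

The last day of the cure period: 2030-08-24 + 60 days = 2030-10-23.
The date termination becomes effective: counting 20 business days from Wednesday, 2030-10-23 (Oct 24, Oct 25, Oct 28, Oct 30, …, Nov 19, Nov 20, Nov 21, skipping weekends and the listed holiday on Oct 29) reaches Thursday, 2030-11-21.

2030-11-21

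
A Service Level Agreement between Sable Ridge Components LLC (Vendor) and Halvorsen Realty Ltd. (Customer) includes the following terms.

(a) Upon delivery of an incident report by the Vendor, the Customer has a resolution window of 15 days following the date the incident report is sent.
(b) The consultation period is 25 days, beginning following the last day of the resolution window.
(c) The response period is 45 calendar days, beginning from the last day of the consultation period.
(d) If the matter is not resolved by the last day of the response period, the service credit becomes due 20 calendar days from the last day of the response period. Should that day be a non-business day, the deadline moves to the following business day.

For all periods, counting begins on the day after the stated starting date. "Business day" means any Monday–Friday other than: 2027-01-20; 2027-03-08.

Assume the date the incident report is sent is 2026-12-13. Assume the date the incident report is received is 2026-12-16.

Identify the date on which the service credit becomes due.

2027-03-29

Adding 15 calendar days to 2026-12-13 gives 2026-12-28, which is the last day of the resolution window.
The last day of the consultation period: 2026-12-28 + 25 days = 2027-01-22.
Adding 45 calendar days to 2027-01-22 gives 2027-03-08, which is the last day of the response period.
The date on which the service credit becomes due: 2027-03-08 + 20 days = 2027-03-28. That falls on a Sunday, so it rolls to the next business day, Monday, 2027-03-29.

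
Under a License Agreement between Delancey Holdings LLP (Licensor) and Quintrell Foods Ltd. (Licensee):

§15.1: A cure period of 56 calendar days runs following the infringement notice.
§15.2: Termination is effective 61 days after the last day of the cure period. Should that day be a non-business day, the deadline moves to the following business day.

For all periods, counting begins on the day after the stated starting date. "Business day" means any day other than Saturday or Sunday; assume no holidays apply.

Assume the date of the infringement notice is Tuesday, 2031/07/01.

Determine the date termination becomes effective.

2031/10/27

The last day of the cure period: 2031/07/01 + 56 days = 2031/08/26.
Adding 61 calendar days to 2031/08/26 gives 2031/10/26, which is the date termination becomes effective. That falls on a Sunday, so it rolls to the next business day, Monday, 2031/10/27.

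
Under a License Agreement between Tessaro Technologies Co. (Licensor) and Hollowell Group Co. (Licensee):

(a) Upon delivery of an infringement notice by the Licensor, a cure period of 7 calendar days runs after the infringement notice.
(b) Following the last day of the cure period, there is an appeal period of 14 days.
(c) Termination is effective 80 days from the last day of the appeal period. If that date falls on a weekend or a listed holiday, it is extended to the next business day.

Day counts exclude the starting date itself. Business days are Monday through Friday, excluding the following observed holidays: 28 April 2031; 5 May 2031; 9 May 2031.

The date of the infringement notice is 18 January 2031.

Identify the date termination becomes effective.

29 April 2031

Adding 7 calendar days to 18 January 2031 gives 25 January 2031, which is the last day of the cure period.
The last day of the appeal period: 14 calendar days after 25 January 2031 is 8 February 2031.
The date termination becomes effective: 80 calendar days after 8 February 2031 is 29 April 2031. 29 April 2031 is a Tuesday and is not a listed holiday, so no roll-forward applies.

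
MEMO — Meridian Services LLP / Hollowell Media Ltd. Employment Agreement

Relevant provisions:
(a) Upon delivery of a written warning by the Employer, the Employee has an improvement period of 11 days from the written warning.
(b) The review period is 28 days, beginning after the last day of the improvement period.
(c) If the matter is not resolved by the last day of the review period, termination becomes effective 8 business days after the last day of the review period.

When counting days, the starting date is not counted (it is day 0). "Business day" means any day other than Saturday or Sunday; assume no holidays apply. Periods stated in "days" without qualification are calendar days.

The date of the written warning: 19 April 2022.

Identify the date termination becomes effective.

8 June 2022

The last day of the improvement period: 11 calendar days after 19 April 2022 is 30 April 2022.
Adding 28 calendar days to 30 April 2022 gives 28 May 2022, which is the last day of the review period.
The date termination becomes effective: counting 8 business days from Saturday, 28 May 2022 (May 30, May 31, Jun 1, Jun 2, Jun 3, Jun 6, Jun 7, Jun 8, skipping weekends) reaches Wednesday, 8 June 2022.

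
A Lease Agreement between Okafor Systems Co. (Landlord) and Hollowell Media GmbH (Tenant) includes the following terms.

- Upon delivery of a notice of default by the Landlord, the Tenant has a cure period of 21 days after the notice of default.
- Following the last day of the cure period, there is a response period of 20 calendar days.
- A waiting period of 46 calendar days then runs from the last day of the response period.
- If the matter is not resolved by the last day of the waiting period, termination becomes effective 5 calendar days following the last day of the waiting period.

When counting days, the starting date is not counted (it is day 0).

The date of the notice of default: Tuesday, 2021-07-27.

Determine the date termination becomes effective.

Adding 21 calendar days to 2021-07-27 gives 2021-08-17, which is the last day of the cure period.
Adding 20 calendar days to 2021-08-17 gives 2021-09-06, which is the last day of the response period.
The last day of the waiting period: 2021-09-06 + 46 days = 2021-10-22.
The date termination becomes effective: 5 calendar days after 2021-10-22 is 2021-10-27.

2021-10-27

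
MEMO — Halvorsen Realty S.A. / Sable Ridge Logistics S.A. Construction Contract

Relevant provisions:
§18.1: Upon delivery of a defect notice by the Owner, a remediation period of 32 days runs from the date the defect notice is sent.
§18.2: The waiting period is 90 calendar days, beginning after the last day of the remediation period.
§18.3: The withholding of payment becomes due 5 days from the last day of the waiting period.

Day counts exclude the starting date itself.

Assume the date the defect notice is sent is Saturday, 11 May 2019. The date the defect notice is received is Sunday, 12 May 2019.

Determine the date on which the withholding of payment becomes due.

15 September 2019

The last day of the remediation period: 11 May 2019 + 32 days = 12 June 2019.
The last day of the waiting period: 90 calendar days after 12 June 2019 is 10 September 2019.
Adding 5 calendar days to 10 September 2019 gives 15 September 2019, which is the date on which the withholding of payment becomes due.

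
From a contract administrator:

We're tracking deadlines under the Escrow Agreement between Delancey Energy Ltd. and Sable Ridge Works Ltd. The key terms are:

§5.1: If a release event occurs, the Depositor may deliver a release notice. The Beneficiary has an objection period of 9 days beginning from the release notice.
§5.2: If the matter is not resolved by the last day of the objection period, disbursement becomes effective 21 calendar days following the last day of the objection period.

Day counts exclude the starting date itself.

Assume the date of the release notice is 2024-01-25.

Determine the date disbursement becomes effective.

2024-02-24

The last day of the objection period: 9 calendar days after 2024-01-25 is 2024-02-03.
Adding 21 calendar days to 2024-02-03 gives 2024-02-24, which is the date disbursement becomes effective.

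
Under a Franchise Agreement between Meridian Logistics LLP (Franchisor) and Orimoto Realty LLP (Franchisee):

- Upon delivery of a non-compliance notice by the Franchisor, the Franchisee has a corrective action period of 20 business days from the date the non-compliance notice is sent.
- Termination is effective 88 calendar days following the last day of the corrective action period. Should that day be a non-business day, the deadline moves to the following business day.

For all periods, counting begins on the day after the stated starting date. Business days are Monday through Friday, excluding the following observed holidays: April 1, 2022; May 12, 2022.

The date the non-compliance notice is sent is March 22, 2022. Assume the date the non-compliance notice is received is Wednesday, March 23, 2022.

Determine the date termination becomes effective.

July 18, 2022

From Tuesday, March 22, 2022, 20 business days (Mar 23, Mar 24, Mar 25, Mar 28, …, Apr 18, Apr 19, Apr 20, skipping weekends and the listed holiday on Apr 1) brings us to Wednesday, April 20, 2022, which is the last day of the corrective action period.
The date termination becomes effective: 88 calendar days after April 20, 2022 is July 17, 2022. That falls on a Sunday, so it rolls to the next business day, Monday, July 18, 2022.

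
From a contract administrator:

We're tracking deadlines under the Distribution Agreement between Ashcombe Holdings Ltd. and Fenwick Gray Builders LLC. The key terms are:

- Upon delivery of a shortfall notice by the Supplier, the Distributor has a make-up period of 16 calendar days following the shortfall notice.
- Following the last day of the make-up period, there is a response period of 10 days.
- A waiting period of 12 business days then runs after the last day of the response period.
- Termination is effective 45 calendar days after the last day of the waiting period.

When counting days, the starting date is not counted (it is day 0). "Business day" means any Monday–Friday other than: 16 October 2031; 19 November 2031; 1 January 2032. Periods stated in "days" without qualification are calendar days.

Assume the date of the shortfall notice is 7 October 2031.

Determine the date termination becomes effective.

2 January 2032

Adding 16 calendar days to 7 October 2031 gives 23 October 2031, which is the last day of the make-up period.
The last day of the response period: 23 October 2031 + 10 days = 2 November 2031.
The last day of the waiting period: counting 12 business days from Sunday, 2 November 2031 (Nov 3, Nov 4, Nov 5, Nov 6, …, Nov 14, Nov 17, Nov 18, skipping weekends) reaches Tuesday, 18 November 2031.
Adding 45 calendar days to 18 November 2031 gives 2 January 2032, which is the date termination becomes effective.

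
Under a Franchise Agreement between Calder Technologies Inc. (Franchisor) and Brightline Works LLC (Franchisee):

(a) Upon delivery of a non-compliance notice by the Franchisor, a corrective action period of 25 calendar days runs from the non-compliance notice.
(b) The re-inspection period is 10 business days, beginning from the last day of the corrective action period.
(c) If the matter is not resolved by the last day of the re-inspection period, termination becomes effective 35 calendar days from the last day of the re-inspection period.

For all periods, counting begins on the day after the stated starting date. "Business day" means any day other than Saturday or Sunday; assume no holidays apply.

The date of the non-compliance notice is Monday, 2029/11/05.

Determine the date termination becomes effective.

The last day of the corrective action period: 25 calendar days after 2029/11/05 is 2029/11/30.
From Friday, 2029/11/30, 10 business days (Dec 3, Dec 4, Dec 5, Dec 6, Dec 7, Dec 10, Dec 11, Dec 12, Dec 13, Dec 14, skipping weekends) brings us to Friday, 2029/12/14, which is the last day of the re-inspection period.
Adding 35 calendar days to 2029/12/14 gives 2030/01/18, which is the date termination becomes effective.

2030/01/18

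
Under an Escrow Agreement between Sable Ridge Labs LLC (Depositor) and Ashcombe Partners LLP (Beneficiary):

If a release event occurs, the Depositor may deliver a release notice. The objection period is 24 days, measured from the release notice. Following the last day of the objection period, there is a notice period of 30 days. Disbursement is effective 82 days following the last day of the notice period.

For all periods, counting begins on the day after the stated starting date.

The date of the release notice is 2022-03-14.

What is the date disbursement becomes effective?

2022-07-28

The last day of the objection period: 24 calendar days after 2022-03-14 is 2022-04-07.
The last day of the notice period: 30 calendar days after 2022-04-07 is 2022-05-07.
The date disbursement becomes effective: 2022-05-07 + 82 days = 2022-07-28.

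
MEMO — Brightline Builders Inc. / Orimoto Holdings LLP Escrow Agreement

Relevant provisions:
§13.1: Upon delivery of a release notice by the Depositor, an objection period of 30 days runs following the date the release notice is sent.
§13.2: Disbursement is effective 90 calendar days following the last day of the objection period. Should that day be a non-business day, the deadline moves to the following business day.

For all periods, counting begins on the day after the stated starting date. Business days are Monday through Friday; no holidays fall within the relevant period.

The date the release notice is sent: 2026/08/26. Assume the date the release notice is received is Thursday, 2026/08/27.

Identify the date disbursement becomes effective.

2026/12/24

Adding 30 calendar days to 2026/08/26 gives 2026/09/25, which is the last day of the objection period.
The date disbursement becomes effective: 2026/09/25 + 90 days = 2026/12/24. 2026/12/24 is a Thursday, so no roll-forward applies.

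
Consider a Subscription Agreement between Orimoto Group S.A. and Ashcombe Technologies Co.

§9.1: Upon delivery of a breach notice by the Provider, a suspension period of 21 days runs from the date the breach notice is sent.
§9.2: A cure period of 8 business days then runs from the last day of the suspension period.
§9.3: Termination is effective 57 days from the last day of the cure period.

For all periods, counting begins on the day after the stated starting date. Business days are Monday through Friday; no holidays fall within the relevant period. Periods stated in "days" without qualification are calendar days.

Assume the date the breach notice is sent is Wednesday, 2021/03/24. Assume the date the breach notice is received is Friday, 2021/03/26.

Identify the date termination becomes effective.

Adding 21 calendar days to 2021/03/24 gives 2021/04/14, which is the last day of the suspension period.
From Wednesday, 2021/04/14, 8 business days (Apr 15, Apr 16, Apr 19, Apr 20, Apr 21, Apr 22, Apr 23, Apr 26, skipping weekends) brings us to Monday, 2021/04/26, which is the last day of the cure period.
The date termination becomes effective: 2021/04/26 + 57 days = 2021/06/22.

2021/06/22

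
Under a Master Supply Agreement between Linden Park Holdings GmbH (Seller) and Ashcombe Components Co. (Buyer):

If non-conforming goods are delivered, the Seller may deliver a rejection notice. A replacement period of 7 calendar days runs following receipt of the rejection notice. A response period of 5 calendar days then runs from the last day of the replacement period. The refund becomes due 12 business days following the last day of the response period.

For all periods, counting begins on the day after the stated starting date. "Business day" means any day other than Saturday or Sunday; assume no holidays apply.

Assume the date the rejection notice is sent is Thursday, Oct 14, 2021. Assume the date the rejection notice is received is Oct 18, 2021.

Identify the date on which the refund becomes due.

Nov 16, 2021

Adding 7 calendar days to Oct 18, 2021 gives Oct 25, 2021, which is the last day of the replacement period.
Adding 5 calendar days to Oct 25, 2021 gives Oct 30, 2021, which is the last day of the response period.
From Saturday, Oct 30, 2021, 12 business days (Nov 1, Nov 2, Nov 3, Nov 4, …, Nov 12, Nov 15, Nov 16, skipping weekends) brings us to Tuesday, Nov 16, 2021, which is the date on which the refund becomes due.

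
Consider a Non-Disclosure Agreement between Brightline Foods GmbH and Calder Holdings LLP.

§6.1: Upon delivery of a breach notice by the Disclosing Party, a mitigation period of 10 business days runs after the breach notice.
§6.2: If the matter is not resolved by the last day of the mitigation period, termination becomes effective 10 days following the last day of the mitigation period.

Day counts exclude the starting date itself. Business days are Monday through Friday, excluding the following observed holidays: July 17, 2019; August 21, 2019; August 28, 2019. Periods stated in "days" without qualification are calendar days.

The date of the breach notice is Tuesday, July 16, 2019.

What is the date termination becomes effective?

August 10, 2019

From Tuesday, July 16, 2019, 10 business days (Jul 18, Jul 19, Jul 22, Jul 23, Jul 24, Jul 25, Jul 26, Jul 29, Jul 30, Jul 31, skipping weekends and the listed holiday on Jul 17) brings us to Wednesday, July 31, 2019, which is the last day of the mitigation period.
Adding 10 calendar days to July 31, 2019 gives August 10, 2019, which is the date termination becomes effective.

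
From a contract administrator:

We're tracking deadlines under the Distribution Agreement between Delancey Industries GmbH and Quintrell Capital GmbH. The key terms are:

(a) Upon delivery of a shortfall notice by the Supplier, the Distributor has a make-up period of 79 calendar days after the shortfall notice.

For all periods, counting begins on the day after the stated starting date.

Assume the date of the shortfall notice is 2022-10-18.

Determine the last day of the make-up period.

2023-01-05

The last day of the make-up period: 79 calendar days after 2022-10-18 is 2023-01-05.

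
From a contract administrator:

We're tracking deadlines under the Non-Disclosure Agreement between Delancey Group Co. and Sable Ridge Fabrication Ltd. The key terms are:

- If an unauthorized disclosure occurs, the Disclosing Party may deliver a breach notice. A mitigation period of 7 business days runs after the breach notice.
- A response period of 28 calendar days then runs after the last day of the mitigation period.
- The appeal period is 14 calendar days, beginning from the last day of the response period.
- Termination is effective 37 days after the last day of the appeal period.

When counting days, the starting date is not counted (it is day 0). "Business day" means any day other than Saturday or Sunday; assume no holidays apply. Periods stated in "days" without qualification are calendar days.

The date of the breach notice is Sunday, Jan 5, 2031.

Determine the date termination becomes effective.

The last day of the mitigation period: counting 7 business days from Sunday, Jan 5, 2031 (Jan 6, Jan 7, Jan 8, Jan 9, Jan 10, Jan 13, Jan 14, skipping weekends) reaches Tuesday, Jan 14, 2031.
The last day of the response period: 28 calendar days after Jan 14, 2031 is Feb 11, 2031.
Adding 14 calendar days to Feb 11, 2031 gives Feb 25, 2031, which is the last day of the appeal period.
The date termination becomes effective: Feb 25, 2031 + 37 days = Apr 3, 2031.

Apr 3, 2031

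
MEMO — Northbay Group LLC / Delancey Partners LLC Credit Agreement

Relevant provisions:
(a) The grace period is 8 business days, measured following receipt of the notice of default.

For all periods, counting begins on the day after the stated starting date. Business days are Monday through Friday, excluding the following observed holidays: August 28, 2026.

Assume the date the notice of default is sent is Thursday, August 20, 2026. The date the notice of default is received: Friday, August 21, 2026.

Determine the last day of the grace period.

September 3, 2026

From Friday, August 21, 2026, 8 business days (Aug 24, Aug 25, Aug 26, Aug 27, Aug 31, Sep 1, Sep 2, Sep 3, skipping weekends and the listed holiday on Aug 28) brings us to Thursday, September 3, 2026, which is the last day of the grace period.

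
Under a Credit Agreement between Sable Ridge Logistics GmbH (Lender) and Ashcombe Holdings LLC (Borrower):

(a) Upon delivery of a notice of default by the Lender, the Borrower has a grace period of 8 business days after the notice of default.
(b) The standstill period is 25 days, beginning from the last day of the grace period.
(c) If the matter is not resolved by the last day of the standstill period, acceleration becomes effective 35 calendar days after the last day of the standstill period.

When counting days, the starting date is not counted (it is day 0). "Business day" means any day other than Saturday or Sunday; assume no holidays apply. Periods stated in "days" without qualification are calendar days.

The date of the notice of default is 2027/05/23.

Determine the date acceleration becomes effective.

2027/08/01

The last day of the grace period: 8 business days after Sunday, 2027/05/23, skipping weekends — May 24, May 25, May 26, May 27, May 28, May 31, Jun 1, Jun 2 — lands on Wednesday, 2027/06/02.
Adding 25 calendar days to 2027/06/02 gives 2027/06/27, which is the last day of the standstill period.
The date acceleration becomes effective: 2027/06/27 + 35 days = 2027/08/01.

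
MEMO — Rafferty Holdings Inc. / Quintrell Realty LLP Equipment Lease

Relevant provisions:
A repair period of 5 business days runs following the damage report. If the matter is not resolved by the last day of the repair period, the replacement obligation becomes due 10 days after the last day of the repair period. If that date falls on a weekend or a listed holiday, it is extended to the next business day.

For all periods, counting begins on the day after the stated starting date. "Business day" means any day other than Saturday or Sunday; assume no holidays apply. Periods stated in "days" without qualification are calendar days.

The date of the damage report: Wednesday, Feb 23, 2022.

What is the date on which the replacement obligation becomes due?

The last day of the repair period: counting 5 business days from Wednesday, Feb 23, 2022 (Feb 24, Feb 25, Feb 28, Mar 1, Mar 2, skipping weekends) reaches Wednesday, Mar 2, 2022.
The date on which the replacement obligation becomes due: 10 calendar days after Mar 2, 2022 is Mar 12, 2022. That falls on a Saturday, so it rolls to the next business day, Monday, Mar 14, 2022.

Mar 14, 2022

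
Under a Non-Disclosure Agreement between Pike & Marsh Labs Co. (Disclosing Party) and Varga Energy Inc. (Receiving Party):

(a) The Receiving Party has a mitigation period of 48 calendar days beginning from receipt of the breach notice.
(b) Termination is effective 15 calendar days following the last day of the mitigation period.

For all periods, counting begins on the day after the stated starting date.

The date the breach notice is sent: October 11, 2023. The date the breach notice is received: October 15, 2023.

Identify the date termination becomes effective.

The last day of the mitigation period: October 15, 2023 + 48 days = December 2, 2023.
The date termination becomes effective: December 2, 2023 + 15 days = December 17, 2023.

December 17, 2023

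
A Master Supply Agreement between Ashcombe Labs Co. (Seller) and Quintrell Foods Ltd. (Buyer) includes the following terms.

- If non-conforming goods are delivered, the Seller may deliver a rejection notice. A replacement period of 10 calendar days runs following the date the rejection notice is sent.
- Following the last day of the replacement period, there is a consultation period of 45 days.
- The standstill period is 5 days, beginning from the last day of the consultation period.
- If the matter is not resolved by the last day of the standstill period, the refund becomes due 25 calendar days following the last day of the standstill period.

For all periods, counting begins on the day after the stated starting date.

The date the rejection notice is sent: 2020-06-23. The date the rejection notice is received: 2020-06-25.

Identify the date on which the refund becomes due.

2020-09-16

The last day of the replacement period: 2020-06-23 + 10 days = 2020-07-03.
The last day of the consultation period: 45 calendar days after 2020-07-03 is 2020-08-17.
Adding 5 calendar days to 2020-08-17 gives 2020-08-22, which is the last day of the standstill period.
The date on which the refund becomes due: 2020-08-22 + 25 days = 2020-09-16.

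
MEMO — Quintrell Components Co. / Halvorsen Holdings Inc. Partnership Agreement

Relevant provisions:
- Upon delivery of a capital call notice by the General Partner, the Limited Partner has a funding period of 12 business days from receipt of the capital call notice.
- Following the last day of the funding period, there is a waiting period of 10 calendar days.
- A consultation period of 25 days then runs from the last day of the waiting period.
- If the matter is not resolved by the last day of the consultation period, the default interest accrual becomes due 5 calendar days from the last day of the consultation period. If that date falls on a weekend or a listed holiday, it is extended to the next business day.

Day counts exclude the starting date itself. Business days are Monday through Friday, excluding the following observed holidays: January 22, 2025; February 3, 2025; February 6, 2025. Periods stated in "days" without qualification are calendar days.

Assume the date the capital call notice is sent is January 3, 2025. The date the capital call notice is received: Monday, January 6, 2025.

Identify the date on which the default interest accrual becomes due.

March 4, 2025

From Monday, January 6, 2025, 12 business days (Jan 7, Jan 8, Jan 9, Jan 10, …, Jan 20, Jan 21, Jan 23, skipping weekends and the listed holiday on Jan 22) brings us to Thursday, January 23, 2025, which is the last day of the funding period.
The last day of the waiting period: January 23, 2025 + 10 days = February 2, 2025.
Adding 25 calendar days to February 2, 2025 gives February 27, 2025, which is the last day of the consultation period.
Adding 5 calendar days to February 27, 2025 gives March 4, 2025, which is the date on which the default interest accrual becomes due. March 4, 2025 is a Tuesday and is not a listed holiday, so no roll-forward applies.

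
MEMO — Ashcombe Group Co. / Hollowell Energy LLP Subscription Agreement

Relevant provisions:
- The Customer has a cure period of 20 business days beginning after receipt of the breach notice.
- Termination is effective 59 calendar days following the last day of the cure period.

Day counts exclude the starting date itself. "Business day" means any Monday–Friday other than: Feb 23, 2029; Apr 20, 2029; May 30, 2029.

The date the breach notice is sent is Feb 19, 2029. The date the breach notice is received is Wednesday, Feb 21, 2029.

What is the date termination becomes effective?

May 20, 2029

The last day of the cure period: counting 20 business days from Wednesday, Feb 21, 2029 (Feb 22, Feb 26, Feb 27, Feb 28, …, Mar 20, Mar 21, Mar 22, skipping weekends and the listed holiday on Feb 23) reaches Thursday, Mar 22, 2029.
The date termination becomes effective: 59 calendar days after Mar 22, 2029 is May 20, 2029.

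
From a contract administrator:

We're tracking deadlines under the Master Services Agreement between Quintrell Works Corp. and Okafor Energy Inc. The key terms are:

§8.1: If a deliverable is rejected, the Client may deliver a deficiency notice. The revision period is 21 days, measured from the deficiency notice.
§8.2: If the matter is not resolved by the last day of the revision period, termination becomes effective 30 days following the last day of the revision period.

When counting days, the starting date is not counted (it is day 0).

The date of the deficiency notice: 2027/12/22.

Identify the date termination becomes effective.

The last day of the revision period: 21 calendar days after 2027/12/22 is 2028/01/12.
Adding 30 calendar days to 2028/01/12 gives 2028/02/11, which is the date termination becomes effective.

2028/02/11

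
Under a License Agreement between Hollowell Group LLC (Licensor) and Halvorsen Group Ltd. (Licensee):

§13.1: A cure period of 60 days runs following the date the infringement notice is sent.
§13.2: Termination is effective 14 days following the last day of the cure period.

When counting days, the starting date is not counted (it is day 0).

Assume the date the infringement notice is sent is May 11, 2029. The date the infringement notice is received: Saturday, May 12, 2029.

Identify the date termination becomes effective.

Jul 24, 2029

Adding 60 calendar days to May 11, 2029 gives Jul 10, 2029, which is the last day of the cure period.
Adding 14 calendar days to Jul 10, 2029 gives Jul 24, 2029, which is the date termination becomes effective.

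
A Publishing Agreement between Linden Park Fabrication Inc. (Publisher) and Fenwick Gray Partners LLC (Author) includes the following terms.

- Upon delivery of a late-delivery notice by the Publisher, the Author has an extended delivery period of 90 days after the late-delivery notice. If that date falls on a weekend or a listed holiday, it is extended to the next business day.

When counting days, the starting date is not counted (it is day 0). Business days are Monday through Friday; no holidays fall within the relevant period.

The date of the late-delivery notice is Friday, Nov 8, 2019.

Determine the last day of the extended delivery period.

Feb 6, 2020

The last day of the extended delivery period: Nov 8, 2019 + 90 days = Feb 6, 2020. Feb 6, 2020 is a Thursday, so no roll-forward applies.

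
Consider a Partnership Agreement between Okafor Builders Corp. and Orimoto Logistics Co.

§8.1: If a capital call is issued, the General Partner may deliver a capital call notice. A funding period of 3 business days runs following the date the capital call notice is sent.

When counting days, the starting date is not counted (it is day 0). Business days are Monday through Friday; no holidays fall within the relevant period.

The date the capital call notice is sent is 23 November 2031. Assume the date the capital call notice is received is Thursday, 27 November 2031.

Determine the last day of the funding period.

From Sunday, 23 November 2031, 3 business days (Nov 24, Nov 25, Nov 26, skipping weekends) brings us to Wednesday, 26 November 2031, which is the last day of the funding period.

26 November 2031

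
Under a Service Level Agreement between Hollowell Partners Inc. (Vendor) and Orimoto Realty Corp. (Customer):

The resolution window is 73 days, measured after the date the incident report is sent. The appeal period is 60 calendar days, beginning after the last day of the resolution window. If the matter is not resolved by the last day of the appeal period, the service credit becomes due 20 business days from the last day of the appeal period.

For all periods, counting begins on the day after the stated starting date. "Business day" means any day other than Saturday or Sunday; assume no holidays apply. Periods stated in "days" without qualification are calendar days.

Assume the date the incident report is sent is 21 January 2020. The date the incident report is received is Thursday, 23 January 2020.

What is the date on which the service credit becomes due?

30 June 2020

Adding 73 calendar days to 21 January 2020 gives 3 April 2020, which is the last day of the resolution window.
Adding 60 calendar days to 3 April 2020 gives 2 June 2020, which is the last day of the appeal period.
From Tuesday, 2 June 2020, 20 business days (Jun 3, Jun 4, Jun 5, Jun 8, …, Jun 26, Jun 29, Jun 30, skipping weekends) brings us to Tuesday, 30 June 2020, which is the date on which the service credit becomes due.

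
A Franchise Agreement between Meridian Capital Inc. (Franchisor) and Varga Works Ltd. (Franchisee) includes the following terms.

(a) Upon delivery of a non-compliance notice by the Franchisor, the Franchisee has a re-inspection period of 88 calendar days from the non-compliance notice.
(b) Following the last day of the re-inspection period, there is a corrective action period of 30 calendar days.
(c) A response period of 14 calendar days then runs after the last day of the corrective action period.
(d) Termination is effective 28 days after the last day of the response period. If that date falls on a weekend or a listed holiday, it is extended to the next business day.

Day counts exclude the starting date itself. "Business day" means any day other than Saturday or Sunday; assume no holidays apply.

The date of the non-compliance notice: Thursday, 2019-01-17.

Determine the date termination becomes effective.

2019-06-26

The last day of the re-inspection period: 88 calendar days after 2019-01-17 is 2019-04-15.
The last day of the corrective action period: 2019-04-15 + 30 days = 2019-05-15.
Adding 14 calendar days to 2019-05-15 gives 2019-05-29, which is the last day of the response period.
The date termination becomes effective: 2019-05-29 + 28 days = 2019-06-26. 2019-06-26 is a Wednesday, so no roll-forward applies.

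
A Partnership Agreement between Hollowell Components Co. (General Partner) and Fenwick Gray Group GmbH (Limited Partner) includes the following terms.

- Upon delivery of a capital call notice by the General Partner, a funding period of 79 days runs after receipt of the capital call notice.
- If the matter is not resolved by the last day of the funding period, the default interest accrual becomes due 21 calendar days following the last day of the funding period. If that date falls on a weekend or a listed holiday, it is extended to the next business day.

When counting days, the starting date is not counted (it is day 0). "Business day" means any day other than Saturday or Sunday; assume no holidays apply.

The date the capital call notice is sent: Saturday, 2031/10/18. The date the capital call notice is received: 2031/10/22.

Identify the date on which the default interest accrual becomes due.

2032/01/30

The last day of the funding period: 79 calendar days after 2031/10/22 is 2032/01/09.
Adding 21 calendar days to 2032/01/09 gives 2032/01/30, which is the date on which the default interest accrual becomes due. 2032/01/30 is a Friday, so no roll-forward applies.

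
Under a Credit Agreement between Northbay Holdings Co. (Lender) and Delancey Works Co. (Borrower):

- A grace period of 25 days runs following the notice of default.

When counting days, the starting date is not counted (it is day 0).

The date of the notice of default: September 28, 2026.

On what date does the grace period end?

The last day of the grace period: September 28, 2026 + 25 days = October 23, 2026.

October 23, 2026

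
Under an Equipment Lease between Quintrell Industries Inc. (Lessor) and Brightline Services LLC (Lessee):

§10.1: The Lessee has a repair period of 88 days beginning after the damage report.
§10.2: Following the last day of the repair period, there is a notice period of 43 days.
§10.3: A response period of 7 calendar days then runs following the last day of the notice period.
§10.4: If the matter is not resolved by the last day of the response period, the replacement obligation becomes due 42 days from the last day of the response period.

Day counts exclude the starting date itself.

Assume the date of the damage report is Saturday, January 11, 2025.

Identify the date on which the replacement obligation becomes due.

July 10, 2025

The last day of the repair period: January 11, 2025 + 88 days = April 9, 2025.
The last day of the notice period: April 9, 2025 + 43 days = May 22, 2025.
The last day of the response period: 7 calendar days after May 22, 2025 is May 29, 2025.
Adding 42 calendar days to May 29, 2025 gives July 10, 2025, which is the date on which the replacement obligation becomes due.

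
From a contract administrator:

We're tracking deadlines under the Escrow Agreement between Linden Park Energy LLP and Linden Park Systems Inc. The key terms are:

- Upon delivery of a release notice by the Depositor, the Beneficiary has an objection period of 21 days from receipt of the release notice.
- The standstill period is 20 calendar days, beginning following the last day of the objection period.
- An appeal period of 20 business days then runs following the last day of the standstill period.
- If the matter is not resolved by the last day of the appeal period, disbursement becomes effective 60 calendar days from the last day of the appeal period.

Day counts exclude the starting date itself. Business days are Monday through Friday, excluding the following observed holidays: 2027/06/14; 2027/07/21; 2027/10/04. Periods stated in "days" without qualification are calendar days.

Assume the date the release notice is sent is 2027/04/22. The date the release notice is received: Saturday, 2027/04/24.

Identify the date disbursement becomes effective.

Adding 21 calendar days to 2027/04/24 gives 2027/05/15, which is the last day of the objection period.
The last day of the standstill period: 2027/05/15 + 20 days = 2027/06/04.
The last day of the appeal period: 20 business days after Friday, 2027/06/04, skipping weekends and the listed holiday on Jun 14 — Jun 7, Jun 8, Jun 9, Jun 10, …, Jul 1, Jul 2, Jul 5 — lands on Monday, 2027/07/05.
Adding 60 calendar days to 2027/07/05 gives 2027/09/03, which is the date disbursement becomes effective.

2027/09/03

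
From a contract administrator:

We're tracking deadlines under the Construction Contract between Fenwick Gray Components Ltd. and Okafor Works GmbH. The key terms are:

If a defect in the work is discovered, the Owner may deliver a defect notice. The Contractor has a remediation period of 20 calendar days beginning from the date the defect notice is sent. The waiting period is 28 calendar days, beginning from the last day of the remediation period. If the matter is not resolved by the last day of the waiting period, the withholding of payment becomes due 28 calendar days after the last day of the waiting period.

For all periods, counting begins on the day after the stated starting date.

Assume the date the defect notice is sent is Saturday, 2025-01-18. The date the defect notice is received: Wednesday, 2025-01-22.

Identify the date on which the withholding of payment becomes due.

2025-04-04

Adding 20 calendar days to 2025-01-18 gives 2025-02-07, which is the last day of the remediation period.
The last day of the waiting period: 2025-02-07 + 28 days = 2025-03-07.
The date on which the withholding of payment becomes due: 28 calendar days after 2025-03-07 is 2025-04-04.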